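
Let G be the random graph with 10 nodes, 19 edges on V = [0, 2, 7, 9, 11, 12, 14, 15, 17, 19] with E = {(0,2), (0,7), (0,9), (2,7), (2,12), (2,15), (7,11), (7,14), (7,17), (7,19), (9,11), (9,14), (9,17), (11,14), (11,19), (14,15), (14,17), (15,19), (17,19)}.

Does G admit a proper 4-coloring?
A valid 4-coloring: color 1: [7, 9, 12, 15]; color 2: [2, 14, 19]; color 3: [0, 11, 17].
(χ(G) = 3 ≤ 4.)

Yes, G is 4-colorable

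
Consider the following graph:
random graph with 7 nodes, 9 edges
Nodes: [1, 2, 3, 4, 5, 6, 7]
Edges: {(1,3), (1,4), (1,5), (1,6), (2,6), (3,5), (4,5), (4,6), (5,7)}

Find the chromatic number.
χ(G) = 3

Clique number ω(G) = 3 (lower bound: χ ≥ ω).
The clique on [1, 3, 5] has size 3, forcing χ ≥ 3, and the coloring below uses 3 colors, so χ(G) = 3.
A valid 3-coloring: color 1: [5, 6]; color 2: [1, 2, 7]; color 3: [3, 4].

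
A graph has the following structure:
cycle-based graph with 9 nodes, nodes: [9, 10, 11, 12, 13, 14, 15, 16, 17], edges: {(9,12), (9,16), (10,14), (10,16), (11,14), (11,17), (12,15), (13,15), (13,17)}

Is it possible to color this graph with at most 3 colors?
Yes, G is 3-colorable

A valid 3-coloring: color 1: [10, 11, 12, 13]; color 2: [9, 14, 15, 17]; color 3: [16].
(χ(G) = 3 ≤ 3.)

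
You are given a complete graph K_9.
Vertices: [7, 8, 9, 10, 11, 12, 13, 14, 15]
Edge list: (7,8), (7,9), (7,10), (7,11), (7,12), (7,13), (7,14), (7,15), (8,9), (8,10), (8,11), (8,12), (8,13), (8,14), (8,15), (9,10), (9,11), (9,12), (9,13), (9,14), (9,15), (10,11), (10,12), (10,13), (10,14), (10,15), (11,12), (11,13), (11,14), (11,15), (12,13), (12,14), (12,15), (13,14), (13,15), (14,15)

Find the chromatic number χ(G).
Clique number ω(G) = 9 (lower bound: χ ≥ ω).
The clique on [7, 8, 9, 10, 11, 12, 13, 14, 15] has size 9, forcing χ ≥ 9, and the coloring below uses 9 colors, so χ(G) = 9.
A valid 9-coloring: color 1: [11]; color 2: [8]; color 3: [15]; color 4: [14]; color 5: [9]; color 6: [13]; color 7: [7]; color 8: [12]; color 9: [10].

χ(G) = 9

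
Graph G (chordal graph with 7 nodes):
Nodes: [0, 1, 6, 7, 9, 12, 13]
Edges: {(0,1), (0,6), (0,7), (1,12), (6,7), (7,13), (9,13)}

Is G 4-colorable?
A valid 4-coloring: color 1: [0, 12, 13]; color 2: [1, 7, 9]; color 3: [6].
(χ(G) = 3 ≤ 4.)

Yes, G is 4-colorable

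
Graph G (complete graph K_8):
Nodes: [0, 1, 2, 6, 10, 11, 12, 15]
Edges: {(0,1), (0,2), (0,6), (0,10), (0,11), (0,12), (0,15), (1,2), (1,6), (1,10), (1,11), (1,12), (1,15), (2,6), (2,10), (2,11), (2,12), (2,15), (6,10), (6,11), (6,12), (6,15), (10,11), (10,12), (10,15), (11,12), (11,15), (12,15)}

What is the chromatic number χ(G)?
Clique number ω(G) = 8 (lower bound: χ ≥ ω).
The clique on [0, 1, 2, 6, 10, 11, 12, 15] has size 8, forcing χ ≥ 8, and the coloring below uses 8 colors, so χ(G) = 8.
A valid 8-coloring: color 1: [15]; color 2: [6]; color 3: [10]; color 4: [1]; color 5: [2]; color 6: [11]; color 7: [12]; color 8: [0].

χ(G) = 8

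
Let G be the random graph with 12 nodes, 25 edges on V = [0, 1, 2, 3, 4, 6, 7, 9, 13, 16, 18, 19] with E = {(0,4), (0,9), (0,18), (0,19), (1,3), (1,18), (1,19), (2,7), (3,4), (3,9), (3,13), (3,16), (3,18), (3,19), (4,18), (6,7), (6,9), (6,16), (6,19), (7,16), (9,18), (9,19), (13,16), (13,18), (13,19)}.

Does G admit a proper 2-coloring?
The clique on vertices [0, 9, 18] has size 3 > 2, so it alone needs 3 colors.

No, G is not 2-colorable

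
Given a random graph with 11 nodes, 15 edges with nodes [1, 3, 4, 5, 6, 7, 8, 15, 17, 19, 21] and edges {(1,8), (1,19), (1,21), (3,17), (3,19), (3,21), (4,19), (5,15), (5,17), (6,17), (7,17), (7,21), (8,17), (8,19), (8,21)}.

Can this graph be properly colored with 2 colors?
No, G is not 2-colorable

The clique on vertices [1, 8, 19] has size 3 > 2, so it alone needs 3 colors.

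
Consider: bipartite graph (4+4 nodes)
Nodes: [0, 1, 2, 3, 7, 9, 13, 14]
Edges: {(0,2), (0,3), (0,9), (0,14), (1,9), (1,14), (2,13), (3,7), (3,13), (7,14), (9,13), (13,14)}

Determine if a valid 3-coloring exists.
Yes, G is 3-colorable

A valid 3-coloring: color 1: [2, 3, 9, 14]; color 2: [0, 1, 7, 13].
(χ(G) = 2 ≤ 3.)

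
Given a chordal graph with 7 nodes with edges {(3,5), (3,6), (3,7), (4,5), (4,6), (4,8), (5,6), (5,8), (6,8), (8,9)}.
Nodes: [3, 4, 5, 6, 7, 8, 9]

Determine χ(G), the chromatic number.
Clique number ω(G) = 4 (lower bound: χ ≥ ω).
The clique on [4, 5, 6, 8] has size 4, forcing χ ≥ 4, and the coloring below uses 4 colors, so χ(G) = 4.
A valid 4-coloring: color 1: [6, 7, 9]; color 2: [5]; color 3: [3, 8]; color 4: [4].

χ(G) = 4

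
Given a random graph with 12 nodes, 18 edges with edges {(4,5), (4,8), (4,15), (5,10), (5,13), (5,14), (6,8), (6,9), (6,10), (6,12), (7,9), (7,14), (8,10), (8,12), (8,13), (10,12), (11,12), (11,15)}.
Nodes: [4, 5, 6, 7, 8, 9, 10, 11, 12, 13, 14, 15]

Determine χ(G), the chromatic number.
Clique number ω(G) = 4 (lower bound: χ ≥ ω).
The clique on [6, 8, 10, 12] has size 4, forcing χ ≥ 4, and the coloring below uses 4 colors, so χ(G) = 4.
A valid 4-coloring: color 1: [5, 7, 8, 11]; color 2: [9, 12, 13, 14, 15]; color 3: [4, 10]; color 4: [6].

χ(G) = 4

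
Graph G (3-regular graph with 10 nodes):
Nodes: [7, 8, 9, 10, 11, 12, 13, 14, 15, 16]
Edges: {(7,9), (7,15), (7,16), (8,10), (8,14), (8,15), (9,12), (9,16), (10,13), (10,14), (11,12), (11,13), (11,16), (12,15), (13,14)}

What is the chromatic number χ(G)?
χ(G) = 3

Clique number ω(G) = 3 (lower bound: χ ≥ ω).
The clique on [7, 9, 16] has size 3, forcing χ ≥ 3, and the coloring below uses 3 colors, so χ(G) = 3.
A valid 3-coloring: color 1: [9, 11, 14, 15]; color 2: [7, 8, 12, 13]; color 3: [10, 16].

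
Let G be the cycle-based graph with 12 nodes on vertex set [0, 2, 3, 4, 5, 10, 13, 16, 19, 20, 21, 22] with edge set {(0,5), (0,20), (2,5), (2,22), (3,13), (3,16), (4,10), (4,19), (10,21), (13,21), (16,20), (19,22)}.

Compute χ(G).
χ(G) = 2

Clique number ω(G) = 2 (lower bound: χ ≥ ω).
The graph is bipartite (no odd cycle), so 2 colors suffice: χ(G) = 2.
A valid 2-coloring: color 1: [3, 4, 5, 20, 21, 22]; color 2: [0, 2, 10, 13, 16, 19].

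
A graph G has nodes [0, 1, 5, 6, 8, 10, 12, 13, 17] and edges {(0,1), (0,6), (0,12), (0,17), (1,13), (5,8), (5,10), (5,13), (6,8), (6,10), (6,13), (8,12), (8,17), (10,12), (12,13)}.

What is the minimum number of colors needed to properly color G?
χ(G) = 2

Clique number ω(G) = 2 (lower bound: χ ≥ ω).
The graph is bipartite (no odd cycle), so 2 colors suffice: χ(G) = 2.
A valid 2-coloring: color 1: [1, 5, 6, 12, 17]; color 2: [0, 8, 10, 13].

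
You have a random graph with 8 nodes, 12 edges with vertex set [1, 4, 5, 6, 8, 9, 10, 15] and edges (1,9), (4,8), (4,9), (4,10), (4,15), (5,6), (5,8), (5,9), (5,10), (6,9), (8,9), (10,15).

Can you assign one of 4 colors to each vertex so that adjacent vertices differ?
Yes, G is 4-colorable

A valid 4-coloring: color 1: [9, 15]; color 2: [1, 4, 5]; color 3: [6, 8, 10].
(χ(G) = 3 ≤ 4.)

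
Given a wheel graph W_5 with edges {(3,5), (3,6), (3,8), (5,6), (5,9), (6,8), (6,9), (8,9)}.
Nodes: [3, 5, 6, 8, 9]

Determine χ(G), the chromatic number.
χ(G) = 3

Clique number ω(G) = 3 (lower bound: χ ≥ ω).
The clique on [6, 8, 9] has size 3, forcing χ ≥ 3, and the coloring below uses 3 colors, so χ(G) = 3.
A valid 3-coloring: color 1: [6]; color 2: [5, 8]; color 3: [3, 9].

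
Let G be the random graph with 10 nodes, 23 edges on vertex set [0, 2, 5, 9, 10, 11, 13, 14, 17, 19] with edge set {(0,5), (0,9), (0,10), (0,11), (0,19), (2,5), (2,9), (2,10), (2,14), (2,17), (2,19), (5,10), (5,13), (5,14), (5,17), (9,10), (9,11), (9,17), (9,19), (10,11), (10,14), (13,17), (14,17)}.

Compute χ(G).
Clique number ω(G) = 4 (lower bound: χ ≥ ω).
The clique on [0, 9, 10, 11] has size 4, forcing χ ≥ 4, and the coloring below uses 4 colors, so χ(G) = 4.
A valid 4-coloring: color 1: [5, 9]; color 2: [0, 2, 13]; color 3: [10, 17, 19]; color 4: [11, 14].

χ(G) = 4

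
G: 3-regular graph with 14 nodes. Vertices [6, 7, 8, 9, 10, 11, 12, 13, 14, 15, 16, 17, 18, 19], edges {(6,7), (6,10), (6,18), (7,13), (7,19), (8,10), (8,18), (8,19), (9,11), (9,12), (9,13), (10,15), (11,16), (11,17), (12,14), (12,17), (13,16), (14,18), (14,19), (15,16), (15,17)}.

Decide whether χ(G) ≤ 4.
Yes, G is 4-colorable

A valid 4-coloring: color 1: [7, 9, 10, 16, 17, 18]; color 2: [6, 8, 11, 13, 14, 15]; color 3: [12, 19].
(χ(G) = 3 ≤ 4.)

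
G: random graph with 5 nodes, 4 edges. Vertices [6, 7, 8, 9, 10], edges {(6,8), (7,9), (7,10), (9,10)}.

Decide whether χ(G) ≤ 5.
Yes, G is 5-colorable

A valid 5-coloring: color 1: [6, 10]; color 2: [7, 8]; color 3: [9].
(χ(G) = 3 ≤ 5.)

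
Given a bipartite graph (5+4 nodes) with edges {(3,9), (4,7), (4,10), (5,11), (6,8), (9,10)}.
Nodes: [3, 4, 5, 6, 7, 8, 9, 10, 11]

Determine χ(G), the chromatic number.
Clique number ω(G) = 2 (lower bound: χ ≥ ω).
The graph is bipartite (no odd cycle), so 2 colors suffice: χ(G) = 2.
A valid 2-coloring: color 1: [3, 6, 7, 10, 11]; color 2: [4, 5, 8, 9].

χ(G) = 2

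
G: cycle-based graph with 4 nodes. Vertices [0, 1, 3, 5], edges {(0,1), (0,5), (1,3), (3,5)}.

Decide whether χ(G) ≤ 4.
A valid 4-coloring: color 1: [0, 3]; color 2: [1, 5].
(χ(G) = 2 ≤ 4.)

Yes, G is 4-colorable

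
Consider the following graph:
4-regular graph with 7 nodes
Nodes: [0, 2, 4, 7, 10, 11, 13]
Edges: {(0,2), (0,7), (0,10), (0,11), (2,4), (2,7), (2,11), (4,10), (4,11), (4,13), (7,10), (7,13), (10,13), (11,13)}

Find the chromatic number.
χ(G) = 4

Clique number ω(G) = 3 (lower bound: χ ≥ ω).
Suppose a proper 3-coloring c exists. The clique [0, 2, 7] takes 3 distinct colors; by symmetry let c(0) = 1, c(2) = 2, c(7) = 3.
- Vertex 10: neighbors [0, 7] already have colors [1, 3] ⇒ c(10) = 2.
- Vertex 11: neighbors [0, 2] already have colors [1, 2] ⇒ c(11) = 3.
- Vertex 4: neighbors [2, 11] already have colors [2, 3] ⇒ c(4) = 1.
- Vertex 13: neighbors [4, 10, 7] already have colors [1, 2, 3] — all 3 colors blocked. Contradiction.
The forced assignments end in a contradiction, so G has no proper 3-coloring (χ ≥ 4).
The coloring below uses 4 colors, so χ(G) = 4.
A valid 4-coloring: color 1: [2, 10]; color 2: [0, 13]; color 3: [7, 11]; color 4: [4].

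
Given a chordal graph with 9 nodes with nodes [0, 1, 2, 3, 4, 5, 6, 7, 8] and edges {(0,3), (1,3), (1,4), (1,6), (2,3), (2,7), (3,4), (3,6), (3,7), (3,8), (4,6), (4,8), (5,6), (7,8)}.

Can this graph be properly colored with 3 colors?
No, G is not 3-colorable

The clique on vertices [1, 3, 4, 6] has size 4 > 3, so it alone needs 4 colors.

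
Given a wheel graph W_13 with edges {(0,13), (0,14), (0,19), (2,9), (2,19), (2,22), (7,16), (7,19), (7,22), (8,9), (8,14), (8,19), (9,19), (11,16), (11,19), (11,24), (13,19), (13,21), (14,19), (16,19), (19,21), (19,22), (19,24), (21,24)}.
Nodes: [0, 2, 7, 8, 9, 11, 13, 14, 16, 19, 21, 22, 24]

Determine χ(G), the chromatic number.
χ(G) = 3

Clique number ω(G) = 3 (lower bound: χ ≥ ω).
The clique on [0, 13, 19] has size 3, forcing χ ≥ 3, and the coloring below uses 3 colors, so χ(G) = 3.
A valid 3-coloring: color 1: [19]; color 2: [9, 13, 14, 16, 22, 24]; color 3: [0, 2, 7, 8, 11, 21].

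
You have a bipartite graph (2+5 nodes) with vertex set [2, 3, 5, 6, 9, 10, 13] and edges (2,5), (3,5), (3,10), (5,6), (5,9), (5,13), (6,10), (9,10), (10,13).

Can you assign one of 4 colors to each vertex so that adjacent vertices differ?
Yes, G is 4-colorable

A valid 4-coloring: color 1: [5, 10]; color 2: [2, 3, 6, 9, 13].
(χ(G) = 2 ≤ 4.)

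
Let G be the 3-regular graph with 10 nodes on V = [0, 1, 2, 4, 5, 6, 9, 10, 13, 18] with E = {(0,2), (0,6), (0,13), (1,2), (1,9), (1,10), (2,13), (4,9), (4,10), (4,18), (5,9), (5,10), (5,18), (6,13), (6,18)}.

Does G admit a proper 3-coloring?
A valid 3-coloring: color 1: [9, 10, 13, 18]; color 2: [2, 4, 5, 6]; color 3: [0, 1].
(χ(G) = 3 ≤ 3.)

Yes, G is 3-colorable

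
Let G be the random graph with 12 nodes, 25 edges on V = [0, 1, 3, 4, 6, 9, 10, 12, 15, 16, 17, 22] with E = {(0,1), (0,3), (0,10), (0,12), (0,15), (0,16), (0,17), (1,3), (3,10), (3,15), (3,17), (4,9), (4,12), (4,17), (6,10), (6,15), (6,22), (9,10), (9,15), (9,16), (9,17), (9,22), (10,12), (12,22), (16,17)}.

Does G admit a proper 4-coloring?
Yes, G is 4-colorable

A valid 4-coloring: color 1: [0, 4, 22]; color 2: [1, 10, 15, 17]; color 3: [3, 6, 9, 12]; color 4: [16].
(χ(G) = 4 ≤ 4.)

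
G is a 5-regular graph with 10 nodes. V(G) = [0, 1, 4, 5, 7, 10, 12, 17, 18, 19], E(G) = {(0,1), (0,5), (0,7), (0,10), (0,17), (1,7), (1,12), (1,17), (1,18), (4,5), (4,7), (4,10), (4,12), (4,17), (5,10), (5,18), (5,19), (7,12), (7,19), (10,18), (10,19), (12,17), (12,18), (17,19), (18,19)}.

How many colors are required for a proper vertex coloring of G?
Clique number ω(G) = 4 (lower bound: χ ≥ ω).
The clique on [5, 10, 18, 19] has size 4, forcing χ ≥ 4, and the coloring below uses 4 colors, so χ(G) = 4.
A valid 4-coloring: color 1: [10, 12]; color 2: [5, 7, 17]; color 3: [1, 4, 19]; color 4: [0, 18].

χ(G) = 4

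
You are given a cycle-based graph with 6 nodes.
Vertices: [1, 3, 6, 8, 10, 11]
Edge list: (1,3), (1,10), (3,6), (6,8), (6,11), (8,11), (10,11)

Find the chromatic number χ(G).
χ(G) = 3

Clique number ω(G) = 3 (lower bound: χ ≥ ω).
The clique on [6, 8, 11] has size 3, forcing χ ≥ 3, and the coloring below uses 3 colors, so χ(G) = 3.
A valid 3-coloring: color 1: [1, 11]; color 2: [6, 10]; color 3: [3, 8].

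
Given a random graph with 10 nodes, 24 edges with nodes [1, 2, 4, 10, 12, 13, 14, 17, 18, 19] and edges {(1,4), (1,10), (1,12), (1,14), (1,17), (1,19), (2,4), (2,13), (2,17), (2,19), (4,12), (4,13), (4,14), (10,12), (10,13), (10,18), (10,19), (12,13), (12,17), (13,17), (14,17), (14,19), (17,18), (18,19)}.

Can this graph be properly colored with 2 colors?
The clique on vertices [1, 10, 19] has size 3 > 2, so it alone needs 3 colors.

No, G is not 2-colorable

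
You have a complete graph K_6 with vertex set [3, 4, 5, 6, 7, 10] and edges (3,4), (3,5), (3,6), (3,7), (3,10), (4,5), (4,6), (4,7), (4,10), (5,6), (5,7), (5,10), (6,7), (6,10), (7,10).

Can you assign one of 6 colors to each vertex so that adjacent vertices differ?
Yes, G is 6-colorable

A valid 6-coloring: color 1: [6]; color 2: [4]; color 3: [3]; color 4: [5]; color 5: [10]; color 6: [7].
(χ(G) = 6 ≤ 6.)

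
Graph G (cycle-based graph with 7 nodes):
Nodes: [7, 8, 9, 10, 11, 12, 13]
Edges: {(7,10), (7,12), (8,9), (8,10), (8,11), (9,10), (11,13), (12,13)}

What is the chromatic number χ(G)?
χ(G) = 3

Clique number ω(G) = 3 (lower bound: χ ≥ ω).
The clique on [8, 9, 10] has size 3, forcing χ ≥ 3, and the coloring below uses 3 colors, so χ(G) = 3.
A valid 3-coloring: color 1: [10, 11, 12]; color 2: [7, 8, 13]; color 3: [9].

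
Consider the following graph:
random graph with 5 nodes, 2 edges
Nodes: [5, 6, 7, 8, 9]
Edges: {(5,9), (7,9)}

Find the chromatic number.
Clique number ω(G) = 2 (lower bound: χ ≥ ω).
The graph is bipartite (no odd cycle), so 2 colors suffice: χ(G) = 2.
A valid 2-coloring: color 1: [6, 8, 9]; color 2: [5, 7].

χ(G) = 2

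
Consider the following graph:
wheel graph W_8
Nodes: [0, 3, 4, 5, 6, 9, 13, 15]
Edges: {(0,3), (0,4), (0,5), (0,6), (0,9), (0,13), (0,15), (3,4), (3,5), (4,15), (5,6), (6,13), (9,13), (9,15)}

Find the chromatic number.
χ(G) = 4

Clique number ω(G) = 3 (lower bound: χ ≥ ω).
Odd cycle [4, 15, 9, 13, 6, 5, 3] needs 3 colors (χ ≥ 3).
Vertex 0 is adjacent to every vertex of [3, 4, 5, 6, 9, 13, 15], which already need 3 colors among themselves, so 0 needs a new color (χ ≥ 4).
The coloring below uses 4 colors, so χ(G) = 4.
A valid 4-coloring: color 1: [0]; color 2: [4, 5, 9]; color 3: [3, 13, 15]; color 4: [6].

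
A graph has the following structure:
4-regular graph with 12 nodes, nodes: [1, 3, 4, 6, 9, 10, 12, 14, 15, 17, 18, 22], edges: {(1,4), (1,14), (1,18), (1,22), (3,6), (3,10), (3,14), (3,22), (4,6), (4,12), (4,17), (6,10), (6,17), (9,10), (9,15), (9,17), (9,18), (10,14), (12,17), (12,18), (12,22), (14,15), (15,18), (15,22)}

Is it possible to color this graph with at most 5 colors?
A valid 5-coloring: color 1: [4, 10, 18, 22]; color 2: [6, 9, 12, 14]; color 3: [1, 3, 15, 17].
(χ(G) = 3 ≤ 5.)

Yes, G is 5-colorable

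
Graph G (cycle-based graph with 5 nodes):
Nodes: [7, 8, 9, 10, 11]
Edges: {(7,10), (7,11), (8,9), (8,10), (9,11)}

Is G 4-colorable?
A valid 4-coloring: color 1: [7, 8]; color 2: [9, 10]; color 3: [11].
(χ(G) = 3 ≤ 4.)

Yes, G is 4-colorable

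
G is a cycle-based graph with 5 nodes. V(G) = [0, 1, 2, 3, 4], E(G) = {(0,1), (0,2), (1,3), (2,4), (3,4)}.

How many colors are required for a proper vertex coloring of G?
Clique number ω(G) = 2 (lower bound: χ ≥ ω).
Odd cycle [2, 0, 1, 3, 4] needs 3 colors (χ ≥ 3).
The coloring below uses 3 colors, so χ(G) = 3.
A valid 3-coloring: color 1: [2, 3]; color 2: [0, 4]; color 3: [1].

χ(G) = 3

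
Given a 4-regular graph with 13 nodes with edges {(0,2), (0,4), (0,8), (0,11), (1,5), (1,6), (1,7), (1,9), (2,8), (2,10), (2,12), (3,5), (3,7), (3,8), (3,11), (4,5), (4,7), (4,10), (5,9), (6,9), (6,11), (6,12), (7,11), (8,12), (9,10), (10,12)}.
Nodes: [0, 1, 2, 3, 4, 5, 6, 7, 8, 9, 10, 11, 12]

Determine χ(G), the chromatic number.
χ(G) = 3

Clique number ω(G) = 3 (lower bound: χ ≥ ω).
The clique on [0, 2, 8] has size 3, forcing χ ≥ 3, and the coloring below uses 3 colors, so χ(G) = 3.
A valid 3-coloring: color 1: [0, 1, 3, 12]; color 2: [2, 4, 9, 11]; color 3: [5, 6, 7, 8, 10].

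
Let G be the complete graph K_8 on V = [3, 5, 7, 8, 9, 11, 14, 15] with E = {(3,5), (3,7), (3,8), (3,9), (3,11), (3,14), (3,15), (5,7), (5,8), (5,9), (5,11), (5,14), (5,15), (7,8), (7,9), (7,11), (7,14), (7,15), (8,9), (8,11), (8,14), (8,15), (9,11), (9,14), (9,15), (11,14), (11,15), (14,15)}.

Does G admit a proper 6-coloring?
The clique on vertices [3, 5, 7, 8, 9, 11, 14, 15] has size 8 > 6, so it alone needs 8 colors.

No, G is not 6-colorable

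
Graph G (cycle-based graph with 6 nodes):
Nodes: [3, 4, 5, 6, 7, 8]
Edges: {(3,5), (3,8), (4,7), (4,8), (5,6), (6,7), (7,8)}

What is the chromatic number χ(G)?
Clique number ω(G) = 3 (lower bound: χ ≥ ω).
The clique on [4, 7, 8] has size 3, forcing χ ≥ 3, and the coloring below uses 3 colors, so χ(G) = 3.
A valid 3-coloring: color 1: [6, 8]; color 2: [5, 7]; color 3: [3, 4].

χ(G) = 3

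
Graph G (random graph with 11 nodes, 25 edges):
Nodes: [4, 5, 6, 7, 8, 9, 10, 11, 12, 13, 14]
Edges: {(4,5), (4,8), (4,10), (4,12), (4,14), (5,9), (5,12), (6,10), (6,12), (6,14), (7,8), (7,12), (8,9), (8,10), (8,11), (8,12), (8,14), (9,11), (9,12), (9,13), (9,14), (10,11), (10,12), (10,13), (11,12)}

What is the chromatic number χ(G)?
χ(G) = 4

Clique number ω(G) = 4 (lower bound: χ ≥ ω).
The clique on [8, 9, 11, 12] has size 4, forcing χ ≥ 4, and the coloring below uses 4 colors, so χ(G) = 4.
A valid 4-coloring: color 1: [12, 13, 14]; color 2: [5, 6, 8]; color 3: [7, 9, 10]; color 4: [4, 11].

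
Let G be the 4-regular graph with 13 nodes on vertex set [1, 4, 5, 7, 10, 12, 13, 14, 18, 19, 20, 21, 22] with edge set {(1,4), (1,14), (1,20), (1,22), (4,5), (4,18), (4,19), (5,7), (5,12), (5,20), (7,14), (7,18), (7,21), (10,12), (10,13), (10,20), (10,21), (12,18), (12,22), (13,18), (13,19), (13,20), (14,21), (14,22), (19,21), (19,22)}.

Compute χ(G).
χ(G) = 3

Clique number ω(G) = 3 (lower bound: χ ≥ ω).
The clique on [1, 14, 22] has size 3, forcing χ ≥ 3, and the coloring below uses 3 colors, so χ(G) = 3.
A valid 3-coloring: color 1: [5, 10, 14, 18, 19]; color 2: [1, 7, 12, 13]; color 3: [4, 20, 21, 22].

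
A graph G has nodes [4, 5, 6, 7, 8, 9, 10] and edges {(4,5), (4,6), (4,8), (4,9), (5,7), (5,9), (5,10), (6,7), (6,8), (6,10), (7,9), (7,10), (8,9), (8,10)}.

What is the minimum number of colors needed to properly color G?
Clique number ω(G) = 3 (lower bound: χ ≥ ω).
Suppose a proper 3-coloring c exists. The clique [4, 5, 9] takes 3 distinct colors; by symmetry let c(4) = 1, c(5) = 2, c(9) = 3.
- Vertex 7: neighbors [5, 9] already have colors [2, 3] ⇒ c(7) = 1.
- Vertex 8: neighbors [4, 9] already have colors [1, 3] ⇒ c(8) = 2.
- Vertex 6: neighbors [4, 8] already have colors [1, 2] ⇒ c(6) = 3.
- Vertex 10: neighbors [7, 5, 6] already have colors [1, 2, 3] — all 3 colors blocked. Contradiction.
The forced assignments end in a contradiction, so G has no proper 3-coloring (χ ≥ 4).
The coloring below uses 4 colors, so χ(G) = 4.
A valid 4-coloring: color 1: [9, 10]; color 2: [7, 8]; color 3: [5, 6]; color 4: [4].

χ(G) = 4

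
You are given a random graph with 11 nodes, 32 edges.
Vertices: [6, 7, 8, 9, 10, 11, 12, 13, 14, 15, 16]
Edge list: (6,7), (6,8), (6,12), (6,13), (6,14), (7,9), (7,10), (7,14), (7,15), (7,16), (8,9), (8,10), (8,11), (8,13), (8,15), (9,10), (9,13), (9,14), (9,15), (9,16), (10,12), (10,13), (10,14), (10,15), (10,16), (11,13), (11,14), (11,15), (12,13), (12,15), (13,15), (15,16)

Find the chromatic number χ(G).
χ(G) = 5

Clique number ω(G) = 5 (lower bound: χ ≥ ω).
The clique on [8, 9, 10, 13, 15] has size 5, forcing χ ≥ 5, and the coloring below uses 5 colors, so χ(G) = 5.
A valid 5-coloring: color 1: [14, 15]; color 2: [6, 10, 11]; color 3: [7, 13]; color 4: [9, 12]; color 5: [8, 16].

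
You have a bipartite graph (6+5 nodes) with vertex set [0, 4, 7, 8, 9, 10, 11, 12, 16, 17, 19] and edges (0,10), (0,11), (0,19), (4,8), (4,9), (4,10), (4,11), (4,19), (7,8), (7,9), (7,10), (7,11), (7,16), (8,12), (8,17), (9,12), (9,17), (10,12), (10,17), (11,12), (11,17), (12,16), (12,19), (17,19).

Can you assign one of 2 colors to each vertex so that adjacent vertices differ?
A valid 2-coloring: color 1: [0, 4, 7, 12, 17]; color 2: [8, 9, 10, 11, 16, 19].
(χ(G) = 2 ≤ 2.)

Yes, G is 2-colorable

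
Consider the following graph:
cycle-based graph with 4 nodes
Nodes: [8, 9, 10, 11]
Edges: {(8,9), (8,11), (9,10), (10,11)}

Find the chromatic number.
χ(G) = 2

Clique number ω(G) = 2 (lower bound: χ ≥ ω).
The graph is bipartite (no odd cycle), so 2 colors suffice: χ(G) = 2.
A valid 2-coloring: color 1: [8, 10]; color 2: [9, 11].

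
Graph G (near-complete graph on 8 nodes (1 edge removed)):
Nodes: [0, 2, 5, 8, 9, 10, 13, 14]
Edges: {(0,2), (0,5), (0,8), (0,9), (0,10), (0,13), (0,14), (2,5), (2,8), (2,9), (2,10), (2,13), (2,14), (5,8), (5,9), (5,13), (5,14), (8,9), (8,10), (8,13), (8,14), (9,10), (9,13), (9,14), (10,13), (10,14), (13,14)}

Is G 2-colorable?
No, G is not 2-colorable

The clique on vertices [0, 2, 8, 9, 10, 13, 14] has size 7 > 2, so it alone needs 7 colors.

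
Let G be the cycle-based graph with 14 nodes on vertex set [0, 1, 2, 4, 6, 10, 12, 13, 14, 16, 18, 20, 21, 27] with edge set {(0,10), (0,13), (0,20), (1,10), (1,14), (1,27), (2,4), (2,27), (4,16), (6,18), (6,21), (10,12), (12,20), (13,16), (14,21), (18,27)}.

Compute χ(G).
χ(G) = 2

Clique number ω(G) = 2 (lower bound: χ ≥ ω).
The graph is bipartite (no odd cycle), so 2 colors suffice: χ(G) = 2.
A valid 2-coloring: color 1: [4, 6, 10, 13, 14, 20, 27]; color 2: [0, 1, 2, 12, 16, 18, 21].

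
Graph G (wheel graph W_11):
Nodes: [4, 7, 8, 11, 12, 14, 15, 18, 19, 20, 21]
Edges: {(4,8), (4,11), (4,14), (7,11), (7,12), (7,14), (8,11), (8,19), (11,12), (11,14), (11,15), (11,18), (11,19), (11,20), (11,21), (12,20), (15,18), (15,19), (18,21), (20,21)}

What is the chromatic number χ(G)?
χ(G) = 3

Clique number ω(G) = 3 (lower bound: χ ≥ ω).
The clique on [4, 8, 11] has size 3, forcing χ ≥ 3, and the coloring below uses 3 colors, so χ(G) = 3.
A valid 3-coloring: color 1: [11]; color 2: [4, 7, 18, 19, 20]; color 3: [8, 12, 14, 15, 21].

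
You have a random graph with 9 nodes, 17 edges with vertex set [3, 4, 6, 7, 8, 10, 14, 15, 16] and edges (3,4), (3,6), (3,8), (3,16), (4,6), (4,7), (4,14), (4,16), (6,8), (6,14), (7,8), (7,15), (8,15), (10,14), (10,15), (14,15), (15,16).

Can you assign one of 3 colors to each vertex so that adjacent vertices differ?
Suppose a proper 3-coloring c exists. The clique [3, 4, 6] takes 3 distinct colors; by symmetry let c(3) = 1, c(4) = 2, c(6) = 3.
- Vertex 8: neighbors [3, 6] already have colors [1, 3] ⇒ c(8) = 2.
- Vertex 14: neighbors [4, 6] already have colors [2, 3] ⇒ c(14) = 1.
- Vertex 15: neighbors [14, 8] already have colors [1, 2] ⇒ c(15) = 3.
- Vertex 16: neighbors [3, 4, 15] already have colors [1, 2, 3] — all 3 colors blocked. Contradiction.
The forced assignments end in a contradiction, so G has no proper 3-coloring (χ ≥ 4).

No, G is not 3-colorable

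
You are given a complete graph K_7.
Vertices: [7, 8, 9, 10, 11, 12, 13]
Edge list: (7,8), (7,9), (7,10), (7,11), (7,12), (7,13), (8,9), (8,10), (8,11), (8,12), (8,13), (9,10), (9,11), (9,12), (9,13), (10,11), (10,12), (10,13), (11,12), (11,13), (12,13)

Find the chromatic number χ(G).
Clique number ω(G) = 7 (lower bound: χ ≥ ω).
The clique on [7, 8, 9, 10, 11, 12, 13] has size 7, forcing χ ≥ 7, and the coloring below uses 7 colors, so χ(G) = 7.
A valid 7-coloring: color 1: [8]; color 2: [7]; color 3: [12]; color 4: [9]; color 5: [10]; color 6: [11]; color 7: [13].

χ(G) = 7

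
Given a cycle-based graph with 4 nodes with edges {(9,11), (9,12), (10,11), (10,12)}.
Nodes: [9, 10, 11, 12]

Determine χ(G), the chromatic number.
χ(G) = 2

Clique number ω(G) = 2 (lower bound: χ ≥ ω).
The graph is bipartite (no odd cycle), so 2 colors suffice: χ(G) = 2.
A valid 2-coloring: color 1: [11, 12]; color 2: [9, 10].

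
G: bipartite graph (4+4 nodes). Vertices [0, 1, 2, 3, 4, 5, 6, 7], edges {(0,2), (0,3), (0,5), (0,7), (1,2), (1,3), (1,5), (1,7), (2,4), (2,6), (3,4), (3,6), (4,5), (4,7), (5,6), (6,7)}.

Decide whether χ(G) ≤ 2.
Yes, G is 2-colorable

A valid 2-coloring: color 1: [2, 3, 5, 7]; color 2: [0, 1, 4, 6].
(χ(G) = 2 ≤ 2.)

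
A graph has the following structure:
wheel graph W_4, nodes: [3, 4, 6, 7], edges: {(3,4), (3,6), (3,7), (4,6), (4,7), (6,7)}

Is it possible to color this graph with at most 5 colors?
A valid 5-coloring: color 1: [6]; color 2: [3]; color 3: [7]; color 4: [4].
(χ(G) = 4 ≤ 5.)

Yes, G is 5-colorable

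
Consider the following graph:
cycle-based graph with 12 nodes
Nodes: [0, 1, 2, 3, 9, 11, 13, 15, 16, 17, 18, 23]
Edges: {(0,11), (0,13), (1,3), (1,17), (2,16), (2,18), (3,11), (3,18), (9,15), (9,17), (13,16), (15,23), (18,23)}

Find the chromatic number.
Clique number ω(G) = 2 (lower bound: χ ≥ ω).
Odd cycle [23, 15, 9, 17, 1, 3, 18] needs 3 colors (χ ≥ 3).
The coloring below uses 3 colors, so χ(G) = 3.
A valid 3-coloring: color 1: [11, 15, 16, 17, 18]; color 2: [2, 3, 9, 13, 23]; color 3: [0, 1].

χ(G) = 3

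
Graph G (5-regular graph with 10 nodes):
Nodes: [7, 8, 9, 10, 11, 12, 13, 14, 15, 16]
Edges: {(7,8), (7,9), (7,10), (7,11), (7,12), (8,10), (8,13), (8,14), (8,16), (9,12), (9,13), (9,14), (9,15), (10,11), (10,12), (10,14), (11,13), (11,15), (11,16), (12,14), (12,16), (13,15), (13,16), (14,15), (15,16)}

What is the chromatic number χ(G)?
Clique number ω(G) = 4 (lower bound: χ ≥ ω).
The clique on [11, 13, 15, 16] has size 4, forcing χ ≥ 4, and the coloring below uses 4 colors, so χ(G) = 4.
A valid 4-coloring: color 1: [7, 13, 14]; color 2: [9, 10, 16]; color 3: [8, 12, 15]; color 4: [11].

χ(G) = 4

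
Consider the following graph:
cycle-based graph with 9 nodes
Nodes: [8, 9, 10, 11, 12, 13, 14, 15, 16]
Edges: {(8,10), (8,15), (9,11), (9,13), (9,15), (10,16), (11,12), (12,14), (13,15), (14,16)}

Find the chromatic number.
χ(G) = 3

Clique number ω(G) = 3 (lower bound: χ ≥ ω).
The clique on [9, 13, 15] has size 3, forcing χ ≥ 3, and the coloring below uses 3 colors, so χ(G) = 3.
A valid 3-coloring: color 1: [10, 11, 14, 15]; color 2: [8, 9, 12, 16]; color 3: [13].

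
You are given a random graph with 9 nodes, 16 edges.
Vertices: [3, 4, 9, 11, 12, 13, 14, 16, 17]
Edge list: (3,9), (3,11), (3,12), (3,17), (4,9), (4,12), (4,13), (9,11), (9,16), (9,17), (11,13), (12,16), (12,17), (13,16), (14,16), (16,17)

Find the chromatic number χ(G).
Clique number ω(G) = 3 (lower bound: χ ≥ ω).
The clique on [9, 16, 17] has size 3, forcing χ ≥ 3, and the coloring below uses 3 colors, so χ(G) = 3.
A valid 3-coloring: color 1: [9, 12, 13, 14]; color 2: [3, 4, 16]; color 3: [11, 17].

χ(G) = 3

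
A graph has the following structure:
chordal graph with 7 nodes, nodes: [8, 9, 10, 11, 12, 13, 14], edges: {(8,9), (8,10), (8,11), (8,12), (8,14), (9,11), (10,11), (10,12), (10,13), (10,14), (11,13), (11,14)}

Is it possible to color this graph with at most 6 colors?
Yes, G is 6-colorable

A valid 6-coloring: color 1: [8, 13]; color 2: [11, 12]; color 3: [9, 10]; color 4: [14].
(χ(G) = 4 ≤ 6.)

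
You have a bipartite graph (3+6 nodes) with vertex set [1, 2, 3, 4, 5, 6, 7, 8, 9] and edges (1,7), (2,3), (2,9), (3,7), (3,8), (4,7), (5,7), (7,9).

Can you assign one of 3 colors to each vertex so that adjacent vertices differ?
Yes, G is 3-colorable

A valid 3-coloring: color 1: [2, 6, 7, 8]; color 2: [1, 3, 4, 5, 9].
(χ(G) = 2 ≤ 3.)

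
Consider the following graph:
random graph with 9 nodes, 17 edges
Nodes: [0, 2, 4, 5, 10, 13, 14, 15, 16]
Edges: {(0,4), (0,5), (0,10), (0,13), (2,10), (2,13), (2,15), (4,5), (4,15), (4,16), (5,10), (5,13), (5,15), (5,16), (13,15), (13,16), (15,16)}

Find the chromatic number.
Clique number ω(G) = 4 (lower bound: χ ≥ ω).
The clique on [4, 5, 15, 16] has size 4, forcing χ ≥ 4, and the coloring below uses 4 colors, so χ(G) = 4.
A valid 4-coloring: color 1: [2, 5, 14]; color 2: [4, 10, 13]; color 3: [0, 15]; color 4: [16].

χ(G) = 4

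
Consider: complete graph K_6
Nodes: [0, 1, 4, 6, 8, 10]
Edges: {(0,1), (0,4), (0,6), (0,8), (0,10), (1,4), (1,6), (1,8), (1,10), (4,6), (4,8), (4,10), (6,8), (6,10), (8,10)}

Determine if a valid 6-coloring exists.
Yes, G is 6-colorable

A valid 6-coloring: color 1: [8]; color 2: [10]; color 3: [6]; color 4: [0]; color 5: [1]; color 6: [4].
(χ(G) = 6 ≤ 6.)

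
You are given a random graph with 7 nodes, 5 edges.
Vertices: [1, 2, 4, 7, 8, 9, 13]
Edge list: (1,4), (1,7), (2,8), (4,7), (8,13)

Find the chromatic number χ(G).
χ(G) = 3

Clique number ω(G) = 3 (lower bound: χ ≥ ω).
The clique on [1, 4, 7] has size 3, forcing χ ≥ 3, and the coloring below uses 3 colors, so χ(G) = 3.
A valid 3-coloring: color 1: [7, 8, 9]; color 2: [2, 4, 13]; color 3: [1].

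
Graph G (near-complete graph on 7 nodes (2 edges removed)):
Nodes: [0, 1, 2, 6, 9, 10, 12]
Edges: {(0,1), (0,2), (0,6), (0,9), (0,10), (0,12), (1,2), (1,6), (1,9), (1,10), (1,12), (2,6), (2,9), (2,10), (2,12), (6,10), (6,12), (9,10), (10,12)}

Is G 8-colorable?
A valid 8-coloring: color 1: [0]; color 2: [2]; color 3: [10]; color 4: [1]; color 5: [9, 12]; color 6: [6].
(χ(G) = 6 ≤ 8.)

Yes, G is 8-colorable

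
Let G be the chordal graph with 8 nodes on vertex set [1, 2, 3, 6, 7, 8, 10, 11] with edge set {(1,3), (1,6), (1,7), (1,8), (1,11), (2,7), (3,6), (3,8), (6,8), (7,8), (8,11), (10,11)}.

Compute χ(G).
χ(G) = 4

Clique number ω(G) = 4 (lower bound: χ ≥ ω).
The clique on [1, 3, 6, 8] has size 4, forcing χ ≥ 4, and the coloring below uses 4 colors, so χ(G) = 4.
A valid 4-coloring: color 1: [1, 2, 10]; color 2: [8]; color 3: [6, 7, 11]; color 4: [3].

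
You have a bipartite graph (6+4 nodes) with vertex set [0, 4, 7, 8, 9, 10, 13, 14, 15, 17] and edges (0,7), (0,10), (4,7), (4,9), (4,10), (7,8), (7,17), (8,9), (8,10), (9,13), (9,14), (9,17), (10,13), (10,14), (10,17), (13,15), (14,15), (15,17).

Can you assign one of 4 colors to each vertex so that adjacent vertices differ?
A valid 4-coloring: color 1: [7, 9, 10, 15]; color 2: [0, 4, 8, 13, 14, 17].
(χ(G) = 2 ≤ 4.)

Yes, G is 4-colorable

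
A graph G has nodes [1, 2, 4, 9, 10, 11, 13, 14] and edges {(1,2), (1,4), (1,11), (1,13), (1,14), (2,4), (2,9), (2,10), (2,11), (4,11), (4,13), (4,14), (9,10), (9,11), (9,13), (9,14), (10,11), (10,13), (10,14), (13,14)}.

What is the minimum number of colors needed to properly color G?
Clique number ω(G) = 4 (lower bound: χ ≥ ω).
The clique on [1, 2, 4, 11] has size 4, forcing χ ≥ 4, and the coloring below uses 4 colors, so χ(G) = 4.
A valid 4-coloring: color 1: [1, 9]; color 2: [2, 14]; color 3: [11, 13]; color 4: [4, 10].

χ(G) = 4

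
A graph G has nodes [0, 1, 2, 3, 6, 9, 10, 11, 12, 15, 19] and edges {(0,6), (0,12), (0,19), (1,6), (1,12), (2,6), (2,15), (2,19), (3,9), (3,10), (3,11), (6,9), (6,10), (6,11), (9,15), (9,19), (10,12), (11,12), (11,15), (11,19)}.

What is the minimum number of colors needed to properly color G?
χ(G) = 2

Clique number ω(G) = 2 (lower bound: χ ≥ ω).
The graph is bipartite (no odd cycle), so 2 colors suffice: χ(G) = 2.
A valid 2-coloring: color 1: [3, 6, 12, 15, 19]; color 2: [0, 1, 2, 9, 10, 11].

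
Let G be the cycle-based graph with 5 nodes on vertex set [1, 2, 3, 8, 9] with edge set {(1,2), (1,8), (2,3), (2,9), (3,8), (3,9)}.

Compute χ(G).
χ(G) = 3

Clique number ω(G) = 3 (lower bound: χ ≥ ω).
The clique on [2, 3, 9] has size 3, forcing χ ≥ 3, and the coloring below uses 3 colors, so χ(G) = 3.
A valid 3-coloring: color 1: [1, 3]; color 2: [2, 8]; color 3: [9].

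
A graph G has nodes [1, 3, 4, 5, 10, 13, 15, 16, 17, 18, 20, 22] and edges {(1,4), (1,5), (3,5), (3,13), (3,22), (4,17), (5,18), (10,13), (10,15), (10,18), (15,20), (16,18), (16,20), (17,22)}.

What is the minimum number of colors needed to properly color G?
χ(G) = 3

Clique number ω(G) = 2 (lower bound: χ ≥ ω).
Odd cycle [15, 20, 16, 18, 10] needs 3 colors (χ ≥ 3).
The coloring below uses 3 colors, so χ(G) = 3.
A valid 3-coloring: color 1: [1, 3, 15, 17, 18]; color 2: [4, 5, 10, 20, 22]; color 3: [13, 16].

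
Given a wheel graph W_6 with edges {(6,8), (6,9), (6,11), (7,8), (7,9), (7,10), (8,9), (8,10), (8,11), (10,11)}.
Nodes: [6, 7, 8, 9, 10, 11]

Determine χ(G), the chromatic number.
Clique number ω(G) = 3 (lower bound: χ ≥ ω).
Odd cycle [9, 7, 10, 11, 6] needs 3 colors (χ ≥ 3).
Vertex 8 is adjacent to every vertex of [6, 7, 9, 10, 11], which already need 3 colors among themselves, so 8 needs a new color (χ ≥ 4).
The coloring below uses 4 colors, so χ(G) = 4.
A valid 4-coloring: color 1: [8]; color 2: [9, 11]; color 3: [6, 7]; color 4: [10].

χ(G) = 4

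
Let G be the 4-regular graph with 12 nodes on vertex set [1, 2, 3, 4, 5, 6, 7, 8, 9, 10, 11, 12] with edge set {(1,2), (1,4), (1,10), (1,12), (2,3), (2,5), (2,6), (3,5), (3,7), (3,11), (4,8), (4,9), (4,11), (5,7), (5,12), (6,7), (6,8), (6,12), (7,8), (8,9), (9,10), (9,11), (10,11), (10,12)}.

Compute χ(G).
χ(G) = 3

Clique number ω(G) = 3 (lower bound: χ ≥ ω).
The clique on [1, 10, 12] has size 3, forcing χ ≥ 3, and the coloring below uses 3 colors, so χ(G) = 3.
A valid 3-coloring: color 1: [2, 7, 9, 12]; color 2: [3, 4, 6, 10]; color 3: [1, 5, 8, 11].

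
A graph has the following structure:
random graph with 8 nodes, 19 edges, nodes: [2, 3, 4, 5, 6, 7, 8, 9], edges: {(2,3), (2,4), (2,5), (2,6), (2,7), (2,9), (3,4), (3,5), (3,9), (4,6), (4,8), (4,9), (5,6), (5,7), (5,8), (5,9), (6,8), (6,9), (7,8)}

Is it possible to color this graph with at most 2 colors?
The clique on vertices [2, 3, 4, 9] has size 4 > 2, so it alone needs 4 colors.

No, G is not 2-colorable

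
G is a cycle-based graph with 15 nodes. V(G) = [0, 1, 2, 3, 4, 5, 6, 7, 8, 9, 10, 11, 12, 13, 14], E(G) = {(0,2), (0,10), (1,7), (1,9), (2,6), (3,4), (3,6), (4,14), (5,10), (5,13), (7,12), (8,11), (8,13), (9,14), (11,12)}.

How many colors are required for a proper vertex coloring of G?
Clique number ω(G) = 2 (lower bound: χ ≥ ω).
Odd cycle [3, 6, 2, 0, 10, 5, 13, 8, 11, 12, 7, 1, 9, 14, 4] needs 3 colors (χ ≥ 3).
The coloring below uses 3 colors, so χ(G) = 3.
A valid 3-coloring: color 1: [2, 3, 7, 10, 11, 13, 14]; color 2: [0, 1, 4, 5, 6, 8, 12]; color 3: [9].

χ(G) = 3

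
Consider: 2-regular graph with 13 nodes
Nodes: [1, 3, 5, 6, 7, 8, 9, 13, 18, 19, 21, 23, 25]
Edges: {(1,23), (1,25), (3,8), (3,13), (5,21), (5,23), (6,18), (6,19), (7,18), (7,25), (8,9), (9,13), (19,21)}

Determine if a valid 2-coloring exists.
No, G is not 2-colorable

Odd cycle [5, 21, 19, 6, 18, 7, 25, 1, 23] needs 3 colors (χ ≥ 3).
Hence χ(G) ≥ 3 > 2, so no proper 2-coloring exists.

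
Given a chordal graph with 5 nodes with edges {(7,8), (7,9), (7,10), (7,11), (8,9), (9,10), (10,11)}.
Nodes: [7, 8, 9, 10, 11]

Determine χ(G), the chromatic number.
Clique number ω(G) = 3 (lower bound: χ ≥ ω).
The clique on [7, 8, 9] has size 3, forcing χ ≥ 3, and the coloring below uses 3 colors, so χ(G) = 3.
A valid 3-coloring: color 1: [7]; color 2: [9, 11]; color 3: [8, 10].

χ(G) = 3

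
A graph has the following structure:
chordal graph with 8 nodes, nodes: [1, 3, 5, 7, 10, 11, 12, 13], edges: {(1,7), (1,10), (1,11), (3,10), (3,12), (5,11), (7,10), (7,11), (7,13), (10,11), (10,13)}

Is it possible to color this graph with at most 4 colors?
A valid 4-coloring: color 1: [5, 10, 12]; color 2: [3, 7]; color 3: [11, 13]; color 4: [1].
(χ(G) = 4 ≤ 4.)

Yes, G is 4-colorable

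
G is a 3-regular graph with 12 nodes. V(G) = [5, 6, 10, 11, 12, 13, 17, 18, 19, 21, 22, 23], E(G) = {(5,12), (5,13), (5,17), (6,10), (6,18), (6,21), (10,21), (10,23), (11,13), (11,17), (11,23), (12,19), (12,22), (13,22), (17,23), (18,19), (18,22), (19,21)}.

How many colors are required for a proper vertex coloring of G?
χ(G) = 3

Clique number ω(G) = 3 (lower bound: χ ≥ ω).
The clique on [6, 10, 21] has size 3, forcing χ ≥ 3, and the coloring below uses 3 colors, so χ(G) = 3.
A valid 3-coloring: color 1: [5, 10, 11, 19, 22]; color 2: [12, 13, 18, 21, 23]; color 3: [6, 17].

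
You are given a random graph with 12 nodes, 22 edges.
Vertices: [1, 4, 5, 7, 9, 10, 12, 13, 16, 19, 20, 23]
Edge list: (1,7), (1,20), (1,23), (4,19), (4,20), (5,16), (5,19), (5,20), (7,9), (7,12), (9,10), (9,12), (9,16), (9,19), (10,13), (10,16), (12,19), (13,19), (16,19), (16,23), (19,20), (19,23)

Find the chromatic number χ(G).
χ(G) = 4

Clique number ω(G) = 3 (lower bound: χ ≥ ω).
Suppose a proper 3-coloring c exists. The clique [4, 19, 20] takes 3 distinct colors; by symmetry let c(4) = 1, c(19) = 2, c(20) = 3.
- Vertex 5: neighbors [19, 20] already have colors [2, 3] ⇒ c(5) = 1.
- Vertex 16: neighbors [5, 19] already have colors [1, 2] ⇒ c(16) = 3.
- Vertex 9: neighbors [19, 16] already have colors [2, 3] ⇒ c(9) = 1.
- Vertex 10: neighbors [9, 16] already have colors [1, 3] ⇒ c(10) = 2.
- Vertex 12: neighbors [9, 19] already have colors [1, 2] ⇒ c(12) = 3.
- Vertex 7: neighbors [9, 12] already have colors [1, 3] ⇒ c(7) = 2.
- Vertex 1: neighbors [7, 20] already have colors [2, 3] ⇒ c(1) = 1.
- Vertex 23: neighbors [1, 19, 16] already have colors [1, 2, 3] — all 3 colors blocked. Contradiction.
The forced assignments end in a contradiction, so G has no proper 3-coloring (χ ≥ 4).
The coloring below uses 4 colors, so χ(G) = 4.
A valid 4-coloring: color 1: [1, 10, 19]; color 2: [4, 5, 9, 13, 23]; color 3: [12, 16, 20]; color 4: [7].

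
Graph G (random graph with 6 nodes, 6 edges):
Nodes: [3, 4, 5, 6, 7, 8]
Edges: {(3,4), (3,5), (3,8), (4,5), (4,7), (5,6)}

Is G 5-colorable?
A valid 5-coloring: color 1: [4, 6, 8]; color 2: [3, 7]; color 3: [5].
(χ(G) = 3 ≤ 5.)

Yes, G is 5-colorable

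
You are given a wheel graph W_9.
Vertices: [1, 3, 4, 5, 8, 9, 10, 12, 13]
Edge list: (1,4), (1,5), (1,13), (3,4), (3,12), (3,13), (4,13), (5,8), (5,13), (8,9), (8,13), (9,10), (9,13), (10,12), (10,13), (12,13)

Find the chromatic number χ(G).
χ(G) = 3

Clique number ω(G) = 3 (lower bound: χ ≥ ω).
The clique on [1, 4, 13] has size 3, forcing χ ≥ 3, and the coloring below uses 3 colors, so χ(G) = 3.
A valid 3-coloring: color 1: [13]; color 2: [4, 5, 9, 12]; color 3: [1, 3, 8, 10].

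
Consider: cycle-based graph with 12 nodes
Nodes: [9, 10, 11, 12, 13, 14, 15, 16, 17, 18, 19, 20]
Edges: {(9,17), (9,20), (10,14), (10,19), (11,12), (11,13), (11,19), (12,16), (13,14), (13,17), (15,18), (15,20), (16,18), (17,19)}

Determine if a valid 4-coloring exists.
A valid 4-coloring: color 1: [10, 11, 16, 17, 20]; color 2: [9, 12, 13, 18, 19]; color 3: [14, 15].
(χ(G) = 3 ≤ 4.)

Yes, G is 4-colorable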